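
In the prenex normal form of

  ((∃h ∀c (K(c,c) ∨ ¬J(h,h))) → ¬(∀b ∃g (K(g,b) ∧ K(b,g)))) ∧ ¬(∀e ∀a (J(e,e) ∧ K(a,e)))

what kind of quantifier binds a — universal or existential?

existential

First replace A → B with ¬A ∨ B.
  (¬(∃h ∀c (K(c,c) ∨ ¬J(h,h))) ∨ ¬(∀b ∃g (K(g,b) ∧ K(b,g)))) ∧ ¬(∀e ∀a (J(e,e) ∧ K(a,e)))
Move each ¬ inward, flipping quantifiers it crosses:
  ((∀h ∃c (¬K(c,c) ∧ J(h,h))) ∨ (∃b ∀g (¬K(g,b) ∨ ¬K(b,g)))) ∧ (∃e ∃a (¬J(e,e) ∨ ¬K(a,e)))
All bound variables are already distinct, so no renaming is needed.
Finally move all quantifiers to the prefix:
  ∀h ∃c ∃b ∀g ∃e ∃a ((¬K(c,c) ∧ J(h,h) ∨ ¬K(g,b) ∨ ¬K(b,g)) ∧ (¬J(e,e) ∨ ¬K(a,e)))
The quantifier ∀a sits under an odd number of negations (counting the antecedent side of each →), so it flips to ∃a.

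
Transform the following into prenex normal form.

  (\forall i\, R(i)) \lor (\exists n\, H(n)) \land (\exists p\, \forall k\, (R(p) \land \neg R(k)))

All bound variables are already distinct, so no renaming is needed.
Extract every quantifier outward, since the variables are now distinct and don't occur free across branches:
  \forall i\, \exists n\, \exists p\, \forall k\, (R(i) \lor H(n) \land R(p) \land \neg R(k))

\forall i\, \exists n\, \exists p\, \forall k\, (R(i) \lor H(n) \land R(p) \land \neg R(k))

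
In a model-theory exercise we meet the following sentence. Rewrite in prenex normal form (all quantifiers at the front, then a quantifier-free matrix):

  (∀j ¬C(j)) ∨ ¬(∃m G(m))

Push ¬ through the quantifiers and connectives to reach negation normal form:
  (∀j ¬C(j)) ∨ (∀m ¬G(m))
All bound variables are already distinct, so no renaming is needed.
Finally move all quantifiers to the prefix:
  ∀j ∀m (¬C(j) ∨ ¬G(m))

∀j ∀m (¬C(j) ∨ ¬G(m))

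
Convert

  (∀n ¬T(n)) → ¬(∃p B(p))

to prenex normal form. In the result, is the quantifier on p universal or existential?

Rewrite implications/biconditionals: A → B as ¬A ∨ B.
  ¬(∀n ¬T(n)) ∨ ¬(∃p B(p))
Push ¬ through the quantifiers and connectives to reach negation normal form:
  (∃n T(n)) ∨ (∀p ¬B(p))
Pull the quantifiers to the front (each side's bound variable is not free in the other side):
  ∃n ∀p (T(n) ∨ ¬B(p))
The quantifier ∃p sits under an odd number of negations (counting the antecedent side of each →), so it flips to ∀p.

universal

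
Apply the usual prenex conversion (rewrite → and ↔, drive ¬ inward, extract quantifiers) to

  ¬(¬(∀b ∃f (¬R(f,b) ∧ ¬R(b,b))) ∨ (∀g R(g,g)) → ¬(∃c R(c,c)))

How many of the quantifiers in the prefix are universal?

2

First replace A → B with ¬A ∨ B.
  ¬(¬(¬(∀b ∃f (¬R(f,b) ∧ ¬R(b,b))) ∨ (∀g R(g,g))) ∨ ¬(∃c R(c,c)))
Drive negations inward (¬∀x A ≡ ∃x ¬A, ¬∃x A ≡ ∀x ¬A, De Morgan for ∧/∨):
  ((∃b ∀f (R(f,b) ∨ R(b,b))) ∨ (∀g R(g,g))) ∧ (∃c R(c,c))
All bound variables are already distinct, so no renaming is needed.
Finally move all quantifiers to the prefix:
  ∃b ∀f ∀g ∃c ((R(f,b) ∨ R(b,b) ∨ R(g,g)) ∧ R(c,c))
The prefix is ∃b ∀f ∀g ∃c: 2 universal, 2 existential.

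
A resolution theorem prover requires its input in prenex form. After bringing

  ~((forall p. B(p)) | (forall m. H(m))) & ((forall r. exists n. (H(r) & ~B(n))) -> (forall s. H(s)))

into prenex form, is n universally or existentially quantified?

Rewrite implications/biconditionals: A → B as ¬A ∨ B.
  ~((forall p. B(p)) | (forall m. H(m))) & (~(forall r. exists n. (H(r) & ~B(n))) | (forall s. H(s)))
Push ¬ through the quantifiers and connectives to reach negation normal form:
  (exists p. ~B(p)) & (exists m. ~H(m)) & ((exists r. forall n. (~H(r) | B(n))) | (forall s. H(s)))
All bound variables are already distinct, so no renaming is needed.
Pull the quantifiers to the front (each side's bound variable is not free in the other side):
  exists p. exists m. exists r. forall n. forall s. (~B(p) & ~H(m) & (~H(r) | B(n) | H(s)))
The quantifier exists n sits under an odd number of negations (counting the antecedent side of each →), so it flips to forall n.

universal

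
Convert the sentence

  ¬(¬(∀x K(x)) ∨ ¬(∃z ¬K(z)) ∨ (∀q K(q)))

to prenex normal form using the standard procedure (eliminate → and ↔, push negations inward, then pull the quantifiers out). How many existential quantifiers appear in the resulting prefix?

Push ¬ through the quantifiers and connectives to reach negation normal form:
  (∀x K(x)) ∧ (∃z ¬K(z)) ∧ (∃q ¬K(q))
Extract every quantifier outward, since the variables are now distinct and don't occur free across branches:
  ∀x ∃z ∃q (K(x) ∧ ¬K(z) ∧ ¬K(q))
The prefix is ∀x ∃z ∃q: 1 universal, 2 existential.

2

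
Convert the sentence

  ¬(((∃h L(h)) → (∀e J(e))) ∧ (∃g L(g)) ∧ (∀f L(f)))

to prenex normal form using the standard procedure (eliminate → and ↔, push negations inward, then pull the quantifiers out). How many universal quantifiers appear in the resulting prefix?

Eliminate → and ↔ using ¬ and ∨.
  ¬((¬(∃h L(h)) ∨ (∀e J(e))) ∧ (∃g L(g)) ∧ (∀f L(f)))
Drive negations inward (¬∀x A ≡ ∃x ¬A, ¬∃x A ≡ ∀x ¬A, De Morgan for ∧/∨):
  (∃h L(h)) ∧ (∃e ¬J(e)) ∨ (∀g ¬L(g)) ∨ (∃f ¬L(f))
Finally move all quantifiers to the prefix:
  ∃h ∃e ∀g ∃f (L(h) ∧ ¬J(e) ∨ ¬L(g) ∨ ¬L(f))
The prefix is ∃h ∃e ∀g ∃f: 1 universal, 3 existential.

1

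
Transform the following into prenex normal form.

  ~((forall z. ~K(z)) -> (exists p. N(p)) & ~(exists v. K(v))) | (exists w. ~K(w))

First replace A → B with ¬A ∨ B.
  ~(~(forall z. ~K(z)) | (exists p. N(p)) & ~(exists v. K(v))) | (exists w. ~K(w))
Drive negations inward (¬∀x A ≡ ∃x ¬A, ¬∃x A ≡ ∀x ¬A, De Morgan for ∧/∨):
  (forall z. ~K(z)) & ((forall p. ~N(p)) | (exists v. K(v))) | (exists w. ~K(w))
All bound variables are already distinct, so no renaming is needed.
Finally move all quantifiers to the prefix:
  forall z. forall p. exists v. exists w. (~K(z) & (~N(p) | K(v)) | ~K(w))

forall z. forall p. exists v. exists w. (~K(z) & (~N(p) | K(v)) | ~K(w))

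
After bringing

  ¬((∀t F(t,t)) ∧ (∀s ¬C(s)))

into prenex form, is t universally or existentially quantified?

existential

Move each ¬ inward, flipping quantifiers it crosses:
  (∃t ¬F(t,t)) ∨ (∃s C(s))
Extract every quantifier outward, since the variables are now distinct and don't occur free across branches:
  ∃t ∃s (¬F(t,t) ∨ C(s))
The quantifier ∀t sits under an odd number of negations, so it flips to ∃t.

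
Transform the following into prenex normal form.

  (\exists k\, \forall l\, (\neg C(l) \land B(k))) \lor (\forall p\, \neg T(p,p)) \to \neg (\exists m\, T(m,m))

Eliminate → and ↔ using ¬ and ∨.
  \neg ((\exists k\, \forall l\, (\neg C(l) \land B(k))) \lor (\forall p\, \neg T(p,p))) \lor \neg (\exists m\, T(m,m))
Drive negations inward (¬∀x A ≡ ∃x ¬A, ¬∃x A ≡ ∀x ¬A, De Morgan for ∧/∨):
  (\forall k\, \exists l\, (C(l) \lor \neg B(k))) \land (\exists p\, T(p,p)) \lor (\forall m\, \neg T(m,m))
All bound variables are already distinct, so no renaming is needed.
Extract every quantifier outward, since the variables are now distinct and don't occur free across branches:
  \forall k\, \exists l\, \exists p\, \forall m\, ((C(l) \lor \neg B(k)) \land T(p,p) \lor \neg T(m,m))

\forall k\, \exists l\, \exists p\, \forall m\, ((C(l) \lor \neg B(k)) \land T(p,p) \lor \neg T(m,m))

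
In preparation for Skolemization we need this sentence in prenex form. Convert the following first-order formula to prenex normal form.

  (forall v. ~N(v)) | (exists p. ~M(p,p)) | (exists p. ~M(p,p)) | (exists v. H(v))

forall v. exists p. exists c. exists b. (~N(v) | ~M(p,p) | ~M(c,c) | H(b))

Standardize variables apart so no two quantifiers bind the same name: p↦c, v↦b.
  (forall v. ~N(v)) | (exists p. ~M(p,p)) | (exists c. ~M(c,c)) | (exists b. H(b))
Pull the quantifiers to the front (each side's bound variable is not free in the other side):
  forall v. exists p. exists c. exists b. (~N(v) | ~M(p,p) | ~M(c,c) | H(b))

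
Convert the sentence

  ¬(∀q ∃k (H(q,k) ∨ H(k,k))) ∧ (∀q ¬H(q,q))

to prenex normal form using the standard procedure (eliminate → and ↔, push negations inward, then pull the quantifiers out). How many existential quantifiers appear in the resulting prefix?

Push ¬ through the quantifiers and connectives to reach negation normal form:
  (∃q ∀k (¬H(q,k) ∧ ¬H(k,k))) ∧ (∀q ¬H(q,q))
Give each quantifier a distinct variable: q↦z.
  (∃q ∀k (¬H(q,k) ∧ ¬H(k,k))) ∧ (∀z ¬H(z,z))
Pull the quantifiers to the front (each side's bound variable is not free in the other side):
  ∃q ∀k ∀z (¬H(q,k) ∧ ¬H(k,k) ∧ ¬H(z,z))
The prefix is ∃q ∀k ∀z: 2 universal, 1 existential.

1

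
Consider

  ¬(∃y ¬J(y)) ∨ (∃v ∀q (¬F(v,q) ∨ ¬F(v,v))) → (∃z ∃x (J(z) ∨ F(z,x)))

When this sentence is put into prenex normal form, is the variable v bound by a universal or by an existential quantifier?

First replace A → B with ¬A ∨ B.
  ¬(¬(∃y ¬J(y)) ∨ (∃v ∀q (¬F(v,q) ∨ ¬F(v,v)))) ∨ (∃z ∃x (J(z) ∨ F(z,x)))
Push ¬ through the quantifiers and connectives to reach negation normal form:
  (∃y ¬J(y)) ∧ (∀v ∃q (F(v,q) ∧ F(v,v))) ∨ (∃z ∃x (J(z) ∨ F(z,x)))
All bound variables are already distinct, so no renaming is needed.
Pull the quantifiers to the front (each side's bound variable is not free in the other side):
  ∃y ∀v ∃q ∃z ∃x (¬J(y) ∧ F(v,q) ∧ F(v,v) ∨ J(z) ∨ F(z,x))
The quantifier ∃v sits under an odd number of negations (counting the antecedent side of each →), so it flips to ∀v.

universal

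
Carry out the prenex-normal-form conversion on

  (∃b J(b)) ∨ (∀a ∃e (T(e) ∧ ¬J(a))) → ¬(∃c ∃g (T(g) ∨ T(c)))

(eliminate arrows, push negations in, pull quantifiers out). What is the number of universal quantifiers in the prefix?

Eliminate → and ↔ using ¬ and ∨.
  ¬((∃b J(b)) ∨ (∀a ∃e (T(e) ∧ ¬J(a)))) ∨ ¬(∃c ∃g (T(g) ∨ T(c)))
Drive negations inward (¬∀x A ≡ ∃x ¬A, ¬∃x A ≡ ∀x ¬A, De Morgan for ∧/∨):
  (∀b ¬J(b)) ∧ (∃a ∀e (¬T(e) ∨ J(a))) ∨ (∀c ∀g (¬T(g) ∧ ¬T(c)))
All bound variables are already distinct, so no renaming is needed.
Extract every quantifier outward, since the variables are now distinct and don't occur free across branches:
  ∀b ∃a ∀e ∀c ∀g (¬J(b) ∧ (¬T(e) ∨ J(a)) ∨ ¬T(g) ∧ ¬T(c))
The prefix is ∀b ∃a ∀e ∀c ∀g: 4 universal, 1 existential.

4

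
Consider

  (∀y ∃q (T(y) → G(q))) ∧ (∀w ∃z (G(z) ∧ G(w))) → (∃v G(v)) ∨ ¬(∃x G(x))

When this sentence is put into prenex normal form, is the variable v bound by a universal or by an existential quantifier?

First replace A → B with ¬A ∨ B.
  ¬((∀y ∃q (¬T(y) ∨ G(q))) ∧ (∀w ∃z (G(z) ∧ G(w)))) ∨ (∃v G(v)) ∨ ¬(∃x G(x))
Push ¬ through the quantifiers and connectives to reach negation normal form:
  (∃y ∀q (T(y) ∧ ¬G(q))) ∨ (∃w ∀z (¬G(z) ∨ ¬G(w))) ∨ (∃v G(v)) ∨ (∀x ¬G(x))
All bound variables are already distinct, so no renaming is needed.
Extract every quantifier outward, since the variables are now distinct and don't occur free across branches:
  ∃y ∀q ∃w ∀z ∃v ∀x (T(y) ∧ ¬G(q) ∨ ¬G(z) ∨ ¬G(w) ∨ G(v) ∨ ¬G(x))
The quantifier ∃v sits under an even number of negations (counting the antecedent side of each →), so it remains existential.

existential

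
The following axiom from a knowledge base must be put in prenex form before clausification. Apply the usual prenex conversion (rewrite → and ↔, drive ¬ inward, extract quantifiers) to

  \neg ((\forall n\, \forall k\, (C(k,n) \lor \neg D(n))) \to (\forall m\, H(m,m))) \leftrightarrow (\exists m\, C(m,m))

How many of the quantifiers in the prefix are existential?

Eliminate → and ↔ using ¬ and ∨; A ↔ B as (¬A ∨ B) ∧ (¬B ∨ A).
  (\neg \neg (\neg (\forall n\, \forall k\, (C(k,n) \lor \neg D(n))) \lor (\forall m\, H(m,m))) \lor (\exists m\, C(m,m))) \land (\neg (\exists m\, C(m,m)) \lor \neg (\neg (\forall n\, \forall k\, (C(k,n) \lor \neg D(n))) \lor (\forall m\, H(m,m))))
Drive negations inward (¬∀x A ≡ ∃x ¬A, ¬∃x A ≡ ∀x ¬A, De Morgan for ∧/∨):
  ((\exists n\, \exists k\, (\neg C(k,n) \land D(n))) \lor (\forall m\, H(m,m)) \lor (\exists m\, C(m,m))) \land ((\forall m\, \neg C(m,m)) \lor (\forall n\, \forall k\, (C(k,n) \lor \neg D(n))) \land (\exists m\, \neg H(m,m)))
Rename bound variables to avoid capture: m↦t, m↦u1, n↦p, k↦z1, m↦y1.
  ((\exists n\, \exists k\, (\neg C(k,n) \land D(n))) \lor (\forall m\, H(m,m)) \lor (\exists t\, C(t,t))) \land ((\forall u1\, \neg C(u1,u1)) \lor (\forall p\, \forall z1\, (C(z1,p) \lor \neg D(p))) \land (\exists y1\, \neg H(y1,y1)))
Pull the quantifiers to the front (each side's bound variable is not free in the other side):
  \exists n\, \exists k\, \forall m\, \exists t\, \forall u1\, \forall p\, \forall z1\, \exists y1\, ((\neg C(k,n) \land D(n) \lor H(m,m) \lor C(t,t)) \land (\neg C(u1,u1) \lor (C(z1,p) \lor \neg D(p)) \land \neg H(y1,y1)))
The prefix is \exists n \exists k \forall m \exists t \forall u1 \forall p \forall z1 \exists y1: 4 universal, 4 existential.

4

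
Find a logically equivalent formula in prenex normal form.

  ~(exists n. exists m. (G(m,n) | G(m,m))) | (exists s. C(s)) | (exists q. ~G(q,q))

Drive negations inward (¬∀x A ≡ ∃x ¬A, ¬∃x A ≡ ∀x ¬A, De Morgan for ∧/∨):
  (forall n. forall m. (~G(m,n) & ~G(m,m))) | (exists s. C(s)) | (exists q. ~G(q,q))
Finally move all quantifiers to the prefix:
  forall n. forall m. exists s. exists q. (~G(m,n) & ~G(m,m) | C(s) | ~G(q,q))

forall n. forall m. exists s. exists q. (~G(m,n) & ~G(m,m) | C(s) | ~G(q,q))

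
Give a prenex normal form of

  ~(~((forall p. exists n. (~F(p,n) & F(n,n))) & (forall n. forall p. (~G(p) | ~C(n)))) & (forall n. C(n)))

Move each ¬ inward, flipping quantifiers it crosses:
  (forall p. exists n. (~F(p,n) & F(n,n))) & (forall n. forall p. (~G(p) | ~C(n))) | (exists n. ~C(n))
Standardize variables apart so no two quantifiers bind the same name: n↦u1, p↦s, n↦z.
  (forall p. exists n. (~F(p,n) & F(n,n))) & (forall u1. forall s. (~G(s) | ~C(u1))) | (exists z. ~C(z))
Finally move all quantifiers to the prefix:
  forall p. exists n. forall u1. forall s. exists z. (~F(p,n) & F(n,n) & (~G(s) | ~C(u1)) | ~C(z))

forall p. exists n. forall u1. forall s. exists z. (~F(p,n) & F(n,n) & (~G(s) | ~C(u1)) | ~C(z))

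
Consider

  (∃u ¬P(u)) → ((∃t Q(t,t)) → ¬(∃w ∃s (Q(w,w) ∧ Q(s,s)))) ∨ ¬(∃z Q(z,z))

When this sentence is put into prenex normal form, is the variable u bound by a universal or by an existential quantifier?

universal

First replace A → B with ¬A ∨ B.
  ¬(∃u ¬P(u)) ∨ ¬(∃t Q(t,t)) ∨ ¬(∃w ∃s (Q(w,w) ∧ Q(s,s))) ∨ ¬(∃z Q(z,z))
Push ¬ through the quantifiers and connectives to reach negation normal form:
  (∀u P(u)) ∨ (∀t ¬Q(t,t)) ∨ (∀w ∀s (¬Q(w,w) ∨ ¬Q(s,s))) ∨ (∀z ¬Q(z,z))
All bound variables are already distinct, so no renaming is needed.
Extract every quantifier outward, since the variables are now distinct and don't occur free across branches:
  ∀u ∀t ∀w ∀s ∀z (P(u) ∨ ¬Q(t,t) ∨ ¬Q(w,w) ∨ ¬Q(s,s) ∨ ¬Q(z,z))
The quantifier ∃u sits under an odd number of negations (counting the antecedent side of each →), so it flips to ∀u.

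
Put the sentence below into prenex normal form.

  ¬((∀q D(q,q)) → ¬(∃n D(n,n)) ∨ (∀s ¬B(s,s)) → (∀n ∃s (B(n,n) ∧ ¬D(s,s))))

First replace A → B with ¬A ∨ B.
  ¬(¬(∀q D(q,q)) ∨ ¬(¬(∃n D(n,n)) ∨ (∀s ¬B(s,s))) ∨ (∀n ∃s (B(n,n) ∧ ¬D(s,s))))
Push ¬ through the quantifiers and connectives to reach negation normal form:
  (∀q D(q,q)) ∧ ((∀n ¬D(n,n)) ∨ (∀s ¬B(s,s))) ∧ (∃n ∀s (¬B(n,n) ∨ D(s,s)))
Rename bound variables to avoid capture: n↦u1, s↦r.
  (∀q D(q,q)) ∧ ((∀n ¬D(n,n)) ∨ (∀s ¬B(s,s))) ∧ (∃u1 ∀r (¬B(u1,u1) ∨ D(r,r)))
Finally move all quantifiers to the prefix:
  ∀q ∀n ∀s ∃u1 ∀r (D(q,q) ∧ (¬D(n,n) ∨ ¬B(s,s)) ∧ (¬B(u1,u1) ∨ D(r,r)))

∀q ∀n ∀s ∃u1 ∀r (D(q,q) ∧ (¬D(n,n) ∨ ¬B(s,s)) ∧ (¬B(u1,u1) ∨ D(r,r)))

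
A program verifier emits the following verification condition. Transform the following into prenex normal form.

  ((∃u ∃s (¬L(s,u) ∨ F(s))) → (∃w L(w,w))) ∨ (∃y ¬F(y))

Eliminate → and ↔ using ¬ and ∨.
  ¬(∃u ∃s (¬L(s,u) ∨ F(s))) ∨ (∃w L(w,w)) ∨ (∃y ¬F(y))
Drive negations inward (¬∀x A ≡ ∃x ¬A, ¬∃x A ≡ ∀x ¬A, De Morgan for ∧/∨):
  (∀u ∀s (L(s,u) ∧ ¬F(s))) ∨ (∃w L(w,w)) ∨ (∃y ¬F(y))
All bound variables are already distinct, so no renaming is needed.
Finally move all quantifiers to the prefix:
  ∀u ∀s ∃w ∃y (L(s,u) ∧ ¬F(s) ∨ L(w,w) ∨ ¬F(y))

∀u ∀s ∃w ∃y (L(s,u) ∧ ¬F(s) ∨ L(w,w) ∨ ¬F(y))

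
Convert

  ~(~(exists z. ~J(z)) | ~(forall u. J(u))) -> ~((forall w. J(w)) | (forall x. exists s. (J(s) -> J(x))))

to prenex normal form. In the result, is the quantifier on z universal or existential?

universal

First replace A → B with ¬A ∨ B.
  ~~(~(exists z. ~J(z)) | ~(forall u. J(u))) | ~((forall w. J(w)) | (forall x. exists s. (~J(s) | J(x))))
Push ¬ through the quantifiers and connectives to reach negation normal form:
  (forall z. J(z)) | (exists u. ~J(u)) | (exists w. ~J(w)) & (exists x. forall s. (J(s) & ~J(x)))
All bound variables are already distinct, so no renaming is needed.
Pull the quantifiers to the front (each side's bound variable is not free in the other side):
  forall z. exists u. exists w. exists x. forall s. (J(z) | ~J(u) | ~J(w) & J(s) & ~J(x))
The quantifier exists z sits under an odd number of negations (counting the antecedent side of each →), so it flips to forall z.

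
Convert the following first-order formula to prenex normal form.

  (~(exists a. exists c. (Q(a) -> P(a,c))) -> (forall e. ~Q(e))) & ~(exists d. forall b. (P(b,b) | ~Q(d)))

Eliminate → and ↔ using ¬ and ∨.
  (~~(exists a. exists c. (~Q(a) | P(a,c))) | (forall e. ~Q(e))) & ~(exists d. forall b. (P(b,b) | ~Q(d)))
Drive negations inward (¬∀x A ≡ ∃x ¬A, ¬∃x A ≡ ∀x ¬A, De Morgan for ∧/∨):
  ((exists a. exists c. (~Q(a) | P(a,c))) | (forall e. ~Q(e))) & (forall d. exists b. (~P(b,b) & Q(d)))
Pull the quantifiers to the front (each side's bound variable is not free in the other side):
  exists a. exists c. forall e. forall d. exists b. ((~Q(a) | P(a,c) | ~Q(e)) & ~P(b,b) & Q(d))

exists a. exists c. forall e. forall d. exists b. ((~Q(a) | P(a,c) | ~Q(e)) & ~P(b,b) & Q(d))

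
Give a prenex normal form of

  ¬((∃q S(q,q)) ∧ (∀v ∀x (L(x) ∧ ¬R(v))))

Move each ¬ inward, flipping quantifiers it crosses:
  (∀q ¬S(q,q)) ∨ (∃v ∃x (¬L(x) ∨ R(v)))
Pull the quantifiers to the front (each side's bound variable is not free in the other side):
  ∀q ∃v ∃x (¬S(q,q) ∨ ¬L(x) ∨ R(v))

∀q ∃v ∃x (¬S(q,q) ∨ ¬L(x) ∨ R(v))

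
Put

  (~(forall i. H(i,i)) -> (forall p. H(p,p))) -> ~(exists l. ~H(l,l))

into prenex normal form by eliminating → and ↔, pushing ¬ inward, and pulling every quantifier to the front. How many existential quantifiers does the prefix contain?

2

First replace A → B with ¬A ∨ B.
  ~(~~(forall i. H(i,i)) | (forall p. H(p,p))) | ~(exists l. ~H(l,l))
Move each ¬ inward, flipping quantifiers it crosses:
  (exists i. ~H(i,i)) & (exists p. ~H(p,p)) | (forall l. H(l,l))
Pull the quantifiers to the front (each side's bound variable is not free in the other side):
  exists i. exists p. forall l. (~H(i,i) & ~H(p,p) | H(l,l))
The prefix is exists i exists p forall l: 1 universal, 2 existential.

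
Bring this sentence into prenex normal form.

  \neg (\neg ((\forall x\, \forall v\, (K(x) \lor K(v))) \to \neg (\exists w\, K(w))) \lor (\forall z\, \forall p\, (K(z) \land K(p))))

\exists x\, \exists v\, \forall w\, \exists z\, \exists p\, ((\neg K(x) \land \neg K(v) \lor \neg K(w)) \land (\neg K(z) \lor \neg K(p)))

Eliminate → and ↔ using ¬ and ∨.
  \neg (\neg (\neg (\forall x\, \forall v\, (K(x) \lor K(v))) \lor \neg (\exists w\, K(w))) \lor (\forall z\, \forall p\, (K(z) \land K(p))))
Drive negations inward (¬∀x A ≡ ∃x ¬A, ¬∃x A ≡ ∀x ¬A, De Morgan for ∧/∨):
  ((\exists x\, \exists v\, (\neg K(x) \land \neg K(v))) \lor (\forall w\, \neg K(w))) \land (\exists z\, \exists p\, (\neg K(z) \lor \neg K(p)))
Finally move all quantifiers to the prefix:
  \exists x\, \exists v\, \forall w\, \exists z\, \exists p\, ((\neg K(x) \land \neg K(v) \lor \neg K(w)) \land (\neg K(z) \lor \neg K(p)))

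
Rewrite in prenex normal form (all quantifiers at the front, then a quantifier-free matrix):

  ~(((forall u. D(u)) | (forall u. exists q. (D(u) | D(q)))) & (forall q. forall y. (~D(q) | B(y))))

Push ¬ through the quantifiers and connectives to reach negation normal form:
  (exists u. ~D(u)) & (exists u. forall q. (~D(u) & ~D(q))) | (exists q. exists y. (D(q) & ~B(y)))
Standardize variables apart so no two quantifiers bind the same name: u↦w, q↦r.
  (exists u. ~D(u)) & (exists w. forall q. (~D(w) & ~D(q))) | (exists r. exists y. (D(r) & ~B(y)))
Pull the quantifiers to the front (each side's bound variable is not free in the other side):
  exists u. exists w. forall q. exists r. exists y. (~D(u) & ~D(w) & ~D(q) | D(r) & ~B(y))

exists u. exists w. forall q. exists r. exists y. (~D(u) & ~D(w) & ~D(q) | D(r) & ~B(y))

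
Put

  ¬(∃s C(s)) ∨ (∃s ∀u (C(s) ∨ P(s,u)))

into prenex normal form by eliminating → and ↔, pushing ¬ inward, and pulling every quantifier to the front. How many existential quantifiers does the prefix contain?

Push ¬ through the quantifiers and connectives to reach negation normal form:
  (∀s ¬C(s)) ∨ (∃s ∀u (C(s) ∨ P(s,u)))
Standardize variables apart so no two quantifiers bind the same name: s↦r.
  (∀s ¬C(s)) ∨ (∃r ∀u (C(r) ∨ P(r,u)))
Pull the quantifiers to the front (each side's bound variable is not free in the other side):
  ∀s ∃r ∀u (¬C(s) ∨ C(r) ∨ P(r,u))
The prefix is ∀s ∃r ∀u: 2 universal, 1 existential.

1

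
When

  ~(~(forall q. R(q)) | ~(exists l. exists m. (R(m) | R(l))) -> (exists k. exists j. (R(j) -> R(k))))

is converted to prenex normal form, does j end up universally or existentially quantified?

First replace A → B with ¬A ∨ B.
  ~(~(~(forall q. R(q)) | ~(exists l. exists m. (R(m) | R(l)))) | (exists k. exists j. (~R(j) | R(k))))
Drive negations inward (¬∀x A ≡ ∃x ¬A, ¬∃x A ≡ ∀x ¬A, De Morgan for ∧/∨):
  ((exists q. ~R(q)) | (forall l. forall m. (~R(m) & ~R(l)))) & (forall k. forall j. (R(j) & ~R(k)))
All bound variables are already distinct, so no renaming is needed.
Extract every quantifier outward, since the variables are now distinct and don't occur free across branches:
  exists q. forall l. forall m. forall k. forall j. ((~R(q) | ~R(m) & ~R(l)) & R(j) & ~R(k))
The quantifier exists j sits under an odd number of negations (counting the antecedent side of each →), so it flips to forall j.

universal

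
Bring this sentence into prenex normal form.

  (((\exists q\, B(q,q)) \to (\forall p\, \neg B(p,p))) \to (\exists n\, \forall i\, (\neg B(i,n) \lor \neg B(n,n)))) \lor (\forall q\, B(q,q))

\exists q\, \exists p\, \exists n\, \forall i\, \forall v\, (B(q,q) \land B(p,p) \lor \neg B(i,n) \lor \neg B(n,n) \lor B(v,v))

First replace A → B with ¬A ∨ B.
  \neg (\neg (\exists q\, B(q,q)) \lor (\forall p\, \neg B(p,p))) \lor (\exists n\, \forall i\, (\neg B(i,n) \lor \neg B(n,n))) \lor (\forall q\, B(q,q))
Push ¬ through the quantifiers and connectives to reach negation normal form:
  (\exists q\, B(q,q)) \land (\exists p\, B(p,p)) \lor (\exists n\, \forall i\, (\neg B(i,n) \lor \neg B(n,n))) \lor (\forall q\, B(q,q))
Standardize variables apart so no two quantifiers bind the same name: q↦v.
  (\exists q\, B(q,q)) \land (\exists p\, B(p,p)) \lor (\exists n\, \forall i\, (\neg B(i,n) \lor \neg B(n,n))) \lor (\forall v\, B(v,v))
Pull the quantifiers to the front (each side's bound variable is not free in the other side):
  \exists q\, \exists p\, \exists n\, \forall i\, \forall v\, (B(q,q) \land B(p,p) \lor \neg B(i,n) \lor \neg B(n,n) \lor B(v,v))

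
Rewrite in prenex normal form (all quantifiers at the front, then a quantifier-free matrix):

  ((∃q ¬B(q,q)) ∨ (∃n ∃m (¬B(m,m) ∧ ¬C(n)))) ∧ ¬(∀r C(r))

∃q ∃n ∃m ∃r ((¬B(q,q) ∨ ¬B(m,m) ∧ ¬C(n)) ∧ ¬C(r))

Push ¬ through the quantifiers and connectives to reach negation normal form:
  ((∃q ¬B(q,q)) ∨ (∃n ∃m (¬B(m,m) ∧ ¬C(n)))) ∧ (∃r ¬C(r))
All bound variables are already distinct, so no renaming is needed.
Extract every quantifier outward, since the variables are now distinct and don't occur free across branches:
  ∃q ∃n ∃m ∃r ((¬B(q,q) ∨ ¬B(m,m) ∧ ¬C(n)) ∧ ¬C(r))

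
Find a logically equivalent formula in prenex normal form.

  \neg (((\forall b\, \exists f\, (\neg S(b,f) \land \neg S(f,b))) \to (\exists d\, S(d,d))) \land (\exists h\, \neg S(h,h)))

Rewrite implications/biconditionals: A → B as ¬A ∨ B.
  \neg ((\neg (\forall b\, \exists f\, (\neg S(b,f) \land \neg S(f,b))) \lor (\exists d\, S(d,d))) \land (\exists h\, \neg S(h,h)))
Push ¬ through the quantifiers and connectives to reach negation normal form:
  (\forall b\, \exists f\, (\neg S(b,f) \land \neg S(f,b))) \land (\forall d\, \neg S(d,d)) \lor (\forall h\, S(h,h))
All bound variables are already distinct, so no renaming is needed.
Finally move all quantifiers to the prefix:
  \forall b\, \exists f\, \forall d\, \forall h\, (\neg S(b,f) \land \neg S(f,b) \land \neg S(d,d) \lor S(h,h))

\forall b\, \exists f\, \forall d\, \forall h\, (\neg S(b,f) \land \neg S(f,b) \land \neg S(d,d) \lor S(h,h))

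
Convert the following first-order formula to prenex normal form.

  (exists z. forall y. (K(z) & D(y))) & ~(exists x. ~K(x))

exists z. forall y. forall x. (K(z) & D(y) & K(x))

Push ¬ through the quantifiers and connectives to reach negation normal form:
  (exists z. forall y. (K(z) & D(y))) & (forall x. K(x))
All bound variables are already distinct, so no renaming is needed.
Finally move all quantifiers to the prefix:
  exists z. forall y. forall x. (K(z) & D(y) & K(x))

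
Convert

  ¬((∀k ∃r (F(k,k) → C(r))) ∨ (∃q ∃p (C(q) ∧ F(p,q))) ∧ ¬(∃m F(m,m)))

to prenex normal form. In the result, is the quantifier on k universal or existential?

Eliminate → and ↔ using ¬ and ∨.
  ¬((∀k ∃r (¬F(k,k) ∨ C(r))) ∨ (∃q ∃p (C(q) ∧ F(p,q))) ∧ ¬(∃m F(m,m)))
Move each ¬ inward, flipping quantifiers it crosses:
  (∃k ∀r (F(k,k) ∧ ¬C(r))) ∧ ((∀q ∀p (¬C(q) ∨ ¬F(p,q))) ∨ (∃m F(m,m)))
Finally move all quantifiers to the prefix:
  ∃k ∀r ∀q ∀p ∃m (F(k,k) ∧ ¬C(r) ∧ (¬C(q) ∨ ¬F(p,q) ∨ F(m,m)))
The quantifier ∀k sits under an odd number of negations (counting the antecedent side of each →), so it flips to ∃k.

existential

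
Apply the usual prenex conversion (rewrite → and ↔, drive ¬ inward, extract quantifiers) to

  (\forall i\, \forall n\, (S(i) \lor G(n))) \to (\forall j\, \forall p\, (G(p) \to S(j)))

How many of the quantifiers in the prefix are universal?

Eliminate → and ↔ using ¬ and ∨.
  \neg (\forall i\, \forall n\, (S(i) \lor G(n))) \lor (\forall j\, \forall p\, (\neg G(p) \lor S(j)))
Push ¬ through the quantifiers and connectives to reach negation normal form:
  (\exists i\, \exists n\, (\neg S(i) \land \neg G(n))) \lor (\forall j\, \forall p\, (\neg G(p) \lor S(j)))
Finally move all quantifiers to the prefix:
  \exists i\, \exists n\, \forall j\, \forall p\, (\neg S(i) \land \neg G(n) \lor \neg G(p) \lor S(j))
The prefix is \exists i \exists n \forall j \forall p: 2 universal, 2 existential.

2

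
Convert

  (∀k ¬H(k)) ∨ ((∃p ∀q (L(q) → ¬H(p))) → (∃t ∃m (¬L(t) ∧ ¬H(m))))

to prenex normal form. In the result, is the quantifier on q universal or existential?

existential

Eliminate → and ↔ using ¬ and ∨.
  (∀k ¬H(k)) ∨ ¬(∃p ∀q (¬L(q) ∨ ¬H(p))) ∨ (∃t ∃m (¬L(t) ∧ ¬H(m)))
Move each ¬ inward, flipping quantifiers it crosses:
  (∀k ¬H(k)) ∨ (∀p ∃q (L(q) ∧ H(p))) ∨ (∃t ∃m (¬L(t) ∧ ¬H(m)))
All bound variables are already distinct, so no renaming is needed.
Finally move all quantifiers to the prefix:
  ∀k ∀p ∃q ∃t ∃m (¬H(k) ∨ L(q) ∧ H(p) ∨ ¬L(t) ∧ ¬H(m))
The quantifier ∀q sits under an odd number of negations (counting the antecedent side of each →), so it flips to ∃q.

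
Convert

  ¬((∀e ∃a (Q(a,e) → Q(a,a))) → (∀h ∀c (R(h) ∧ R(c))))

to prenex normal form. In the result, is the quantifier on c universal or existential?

existential

Rewrite implications/biconditionals: A → B as ¬A ∨ B.
  ¬(¬(∀e ∃a (¬Q(a,e) ∨ Q(a,a))) ∨ (∀h ∀c (R(h) ∧ R(c))))
Move each ¬ inward, flipping quantifiers it crosses:
  (∀e ∃a (¬Q(a,e) ∨ Q(a,a))) ∧ (∃h ∃c (¬R(h) ∨ ¬R(c)))
Pull the quantifiers to the front (each side's bound variable is not free in the other side):
  ∀e ∃a ∃h ∃c ((¬Q(a,e) ∨ Q(a,a)) ∧ (¬R(h) ∨ ¬R(c)))
The quantifier ∀c sits under an odd number of negations (counting the antecedent side of each →), so it flips to ∃c.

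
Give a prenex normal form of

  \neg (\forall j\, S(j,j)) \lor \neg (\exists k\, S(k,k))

Move each ¬ inward, flipping quantifiers it crosses:
  (\exists j\, \neg S(j,j)) \lor (\forall k\, \neg S(k,k))
Pull the quantifiers to the front (each side's bound variable is not free in the other side):
  \exists j\, \forall k\, (\neg S(j,j) \lor \neg S(k,k))

\exists j\, \forall k\, (\neg S(j,j) \lor \neg S(k,k))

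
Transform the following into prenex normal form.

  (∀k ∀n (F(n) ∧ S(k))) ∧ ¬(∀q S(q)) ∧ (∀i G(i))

∀k ∀n ∃q ∀i (F(n) ∧ S(k) ∧ ¬S(q) ∧ G(i))

Move each ¬ inward, flipping quantifiers it crosses:
  (∀k ∀n (F(n) ∧ S(k))) ∧ (∃q ¬S(q)) ∧ (∀i G(i))
All bound variables are already distinct, so no renaming is needed.
Finally move all quantifiers to the prefix:
  ∀k ∀n ∃q ∀i (F(n) ∧ S(k) ∧ ¬S(q) ∧ G(i))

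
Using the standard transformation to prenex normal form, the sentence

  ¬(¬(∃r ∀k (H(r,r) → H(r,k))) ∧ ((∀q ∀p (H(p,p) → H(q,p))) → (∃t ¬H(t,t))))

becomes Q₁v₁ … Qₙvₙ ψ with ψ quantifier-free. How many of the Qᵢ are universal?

4

Eliminate → and ↔ using ¬ and ∨.
  ¬(¬(∃r ∀k (¬H(r,r) ∨ H(r,k))) ∧ (¬(∀q ∀p (¬H(p,p) ∨ H(q,p))) ∨ (∃t ¬H(t,t))))
Push ¬ through the quantifiers and connectives to reach negation normal form:
  (∃r ∀k (¬H(r,r) ∨ H(r,k))) ∨ (∀q ∀p (¬H(p,p) ∨ H(q,p))) ∧ (∀t H(t,t))
Finally move all quantifiers to the prefix:
  ∃r ∀k ∀q ∀p ∀t (¬H(r,r) ∨ H(r,k) ∨ (¬H(p,p) ∨ H(q,p)) ∧ H(t,t))
The prefix is ∃r ∀k ∀q ∀p ∀t: 4 universal, 1 existential.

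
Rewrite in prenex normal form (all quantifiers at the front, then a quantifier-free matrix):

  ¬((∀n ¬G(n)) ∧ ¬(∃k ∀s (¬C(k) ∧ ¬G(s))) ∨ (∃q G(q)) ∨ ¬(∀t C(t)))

∃n ∃k ∀s ∀q ∀t ((G(n) ∨ ¬C(k) ∧ ¬G(s)) ∧ ¬G(q) ∧ C(t))

Push ¬ through the quantifiers and connectives to reach negation normal form:
  ((∃n G(n)) ∨ (∃k ∀s (¬C(k) ∧ ¬G(s)))) ∧ (∀q ¬G(q)) ∧ (∀t C(t))
All bound variables are already distinct, so no renaming is needed.
Pull the quantifiers to the front (each side's bound variable is not free in the other side):
  ∃n ∃k ∀s ∀q ∀t ((G(n) ∨ ¬C(k) ∧ ¬G(s)) ∧ ¬G(q) ∧ C(t))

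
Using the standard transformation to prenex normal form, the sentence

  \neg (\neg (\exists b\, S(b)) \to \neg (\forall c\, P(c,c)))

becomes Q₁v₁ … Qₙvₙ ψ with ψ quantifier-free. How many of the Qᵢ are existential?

0

Rewrite implications/biconditionals: A → B as ¬A ∨ B.
  \neg (\neg \neg (\exists b\, S(b)) \lor \neg (\forall c\, P(c,c)))
Drive negations inward (¬∀x A ≡ ∃x ¬A, ¬∃x A ≡ ∀x ¬A, De Morgan for ∧/∨):
  (\forall b\, \neg S(b)) \land (\forall c\, P(c,c))
All bound variables are already distinct, so no renaming is needed.
Pull the quantifiers to the front (each side's bound variable is not free in the other side):
  \forall b\, \forall c\, (\neg S(b) \land P(c,c))
The prefix is \forall b \forall c: 2 universal, 0 existential.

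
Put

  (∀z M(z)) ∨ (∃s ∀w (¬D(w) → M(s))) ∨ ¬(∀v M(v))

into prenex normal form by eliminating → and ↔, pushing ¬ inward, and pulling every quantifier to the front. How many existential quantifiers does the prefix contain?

Eliminate → and ↔ using ¬ and ∨.
  (∀z M(z)) ∨ (∃s ∀w (¬¬D(w) ∨ M(s))) ∨ ¬(∀v M(v))
Push ¬ through the quantifiers and connectives to reach negation normal form:
  (∀z M(z)) ∨ (∃s ∀w (D(w) ∨ M(s))) ∨ (∃v ¬M(v))
Pull the quantifiers to the front (each side's bound variable is not free in the other side):
  ∀z ∃s ∀w ∃v (M(z) ∨ D(w) ∨ M(s) ∨ ¬M(v))
The prefix is ∀z ∃s ∀w ∃v: 2 universal, 2 existential.

2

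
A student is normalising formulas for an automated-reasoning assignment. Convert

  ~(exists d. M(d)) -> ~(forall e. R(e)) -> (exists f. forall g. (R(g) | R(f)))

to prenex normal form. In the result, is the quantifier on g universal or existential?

universal

Eliminate → and ↔ using ¬ and ∨.
  ~~(exists d. M(d)) | ~~(forall e. R(e)) | (exists f. forall g. (R(g) | R(f)))
Drive negations inward (¬∀x A ≡ ∃x ¬A, ¬∃x A ≡ ∀x ¬A, De Morgan for ∧/∨):
  (exists d. M(d)) | (forall e. R(e)) | (exists f. forall g. (R(g) | R(f)))
Finally move all quantifiers to the prefix:
  exists d. forall e. exists f. forall g. (M(d) | R(e) | R(g) | R(f))
The quantifier forall g sits under an even number of negations (counting the antecedent side of each →), so it remains universal.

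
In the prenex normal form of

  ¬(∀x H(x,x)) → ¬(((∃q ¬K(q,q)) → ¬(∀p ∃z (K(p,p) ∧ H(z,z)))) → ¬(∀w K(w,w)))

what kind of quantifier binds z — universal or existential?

Rewrite implications/biconditionals: A → B as ¬A ∨ B.
  ¬¬(∀x H(x,x)) ∨ ¬(¬(¬(∃q ¬K(q,q)) ∨ ¬(∀p ∃z (K(p,p) ∧ H(z,z)))) ∨ ¬(∀w K(w,w)))
Push ¬ through the quantifiers and connectives to reach negation normal form:
  (∀x H(x,x)) ∨ ((∀q K(q,q)) ∨ (∃p ∀z (¬K(p,p) ∨ ¬H(z,z)))) ∧ (∀w K(w,w))
All bound variables are already distinct, so no renaming is needed.
Pull the quantifiers to the front (each side's bound variable is not free in the other side):
  ∀x ∀q ∃p ∀z ∀w (H(x,x) ∨ (K(q,q) ∨ ¬K(p,p) ∨ ¬H(z,z)) ∧ K(w,w))
The quantifier ∃z sits under an odd number of negations (counting the antecedent side of each →), so it flips to ∀z.

universal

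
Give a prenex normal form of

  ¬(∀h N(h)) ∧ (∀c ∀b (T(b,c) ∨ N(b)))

Move each ¬ inward, flipping quantifiers it crosses:
  (∃h ¬N(h)) ∧ (∀c ∀b (T(b,c) ∨ N(b)))
All bound variables are already distinct, so no renaming is needed.
Finally move all quantifiers to the prefix:
  ∃h ∀c ∀b (¬N(h) ∧ (T(b,c) ∨ N(b)))

∃h ∀c ∀b (¬N(h) ∧ (T(b,c) ∨ N(b)))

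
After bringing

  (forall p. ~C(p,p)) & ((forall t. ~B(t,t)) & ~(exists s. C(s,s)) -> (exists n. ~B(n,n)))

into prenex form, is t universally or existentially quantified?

Eliminate → and ↔ using ¬ and ∨.
  (forall p. ~C(p,p)) & (~((forall t. ~B(t,t)) & ~(exists s. C(s,s))) | (exists n. ~B(n,n)))
Drive negations inward (¬∀x A ≡ ∃x ¬A, ¬∃x A ≡ ∀x ¬A, De Morgan for ∧/∨):
  (forall p. ~C(p,p)) & ((exists t. B(t,t)) | (exists s. C(s,s)) | (exists n. ~B(n,n)))
Finally move all quantifiers to the prefix:
  forall p. exists t. exists s. exists n. (~C(p,p) & (B(t,t) | C(s,s) | ~B(n,n)))
The quantifier forall t sits under an odd number of negations (counting the antecedent side of each →), so it flips to exists t.

existential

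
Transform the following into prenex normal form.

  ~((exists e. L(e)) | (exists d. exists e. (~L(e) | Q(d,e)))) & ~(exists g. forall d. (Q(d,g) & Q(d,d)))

Push ¬ through the quantifiers and connectives to reach negation normal form:
  (forall e. ~L(e)) & (forall d. forall e. (L(e) & ~Q(d,e))) & (forall g. exists d. (~Q(d,g) | ~Q(d,d)))
Standardize variables apart so no two quantifiers bind the same name: e↦w1, d↦q.
  (forall e. ~L(e)) & (forall d. forall w1. (L(w1) & ~Q(d,w1))) & (forall g. exists q. (~Q(q,g) | ~Q(q,q)))
Extract every quantifier outward, since the variables are now distinct and don't occur free across branches:
  forall e. forall d. forall w1. forall g. exists q. (~L(e) & L(w1) & ~Q(d,w1) & (~Q(q,g) | ~Q(q,q)))

forall e. forall d. forall w1. forall g. exists q. (~L(e) & L(w1) & ~Q(d,w1) & (~Q(q,g) | ~Q(q,q)))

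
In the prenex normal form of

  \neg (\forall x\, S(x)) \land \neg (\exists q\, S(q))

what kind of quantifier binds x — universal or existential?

existential

Move each ¬ inward, flipping quantifiers it crosses:
  (\exists x\, \neg S(x)) \land (\forall q\, \neg S(q))
Finally move all quantifiers to the prefix:
  \exists x\, \forall q\, (\neg S(x) \land \neg S(q))
The quantifier \forall x sits under an odd number of negations, so it flips to \exists x.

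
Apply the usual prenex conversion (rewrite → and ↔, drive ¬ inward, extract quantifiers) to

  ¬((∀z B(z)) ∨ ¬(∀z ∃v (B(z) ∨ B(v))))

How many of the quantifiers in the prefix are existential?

Drive negations inward (¬∀x A ≡ ∃x ¬A, ¬∃x A ≡ ∀x ¬A, De Morgan for ∧/∨):
  (∃z ¬B(z)) ∧ (∀z ∃v (B(z) ∨ B(v)))
Standardize variables apart so no two quantifiers bind the same name: z↦s.
  (∃z ¬B(z)) ∧ (∀s ∃v (B(s) ∨ B(v)))
Extract every quantifier outward, since the variables are now distinct and don't occur free across branches:
  ∃z ∀s ∃v (¬B(z) ∧ (B(s) ∨ B(v)))
The prefix is ∃z ∀s ∃v: 1 universal, 2 existential.

2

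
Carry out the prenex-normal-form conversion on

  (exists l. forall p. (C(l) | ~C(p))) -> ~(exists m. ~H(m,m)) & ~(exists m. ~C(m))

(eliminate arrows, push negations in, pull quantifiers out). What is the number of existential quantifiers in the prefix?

Rewrite implications/biconditionals: A → B as ¬A ∨ B.
  ~(exists l. forall p. (C(l) | ~C(p))) | ~(exists m. ~H(m,m)) & ~(exists m. ~C(m))
Push ¬ through the quantifiers and connectives to reach negation normal form:
  (forall l. exists p. (~C(l) & C(p))) | (forall m. H(m,m)) & (forall m. C(m))
Standardize variables apart so no two quantifiers bind the same name: m↦a.
  (forall l. exists p. (~C(l) & C(p))) | (forall m. H(m,m)) & (forall a. C(a))
Finally move all quantifiers to the prefix:
  forall l. exists p. forall m. forall a. (~C(l) & C(p) | H(m,m) & C(a))
The prefix is forall l exists p forall m forall a: 3 universal, 1 existential.

1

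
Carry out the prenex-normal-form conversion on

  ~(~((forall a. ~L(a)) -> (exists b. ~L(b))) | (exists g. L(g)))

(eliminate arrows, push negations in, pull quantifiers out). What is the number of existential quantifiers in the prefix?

2

Rewrite implications/biconditionals: A → B as ¬A ∨ B.
  ~(~(~(forall a. ~L(a)) | (exists b. ~L(b))) | (exists g. L(g)))
Drive negations inward (¬∀x A ≡ ∃x ¬A, ¬∃x A ≡ ∀x ¬A, De Morgan for ∧/∨):
  ((exists a. L(a)) | (exists b. ~L(b))) & (forall g. ~L(g))
Pull the quantifiers to the front (each side's bound variable is not free in the other side):
  exists a. exists b. forall g. ((L(a) | ~L(b)) & ~L(g))
The prefix is exists a exists b forall g: 1 universal, 2 existential.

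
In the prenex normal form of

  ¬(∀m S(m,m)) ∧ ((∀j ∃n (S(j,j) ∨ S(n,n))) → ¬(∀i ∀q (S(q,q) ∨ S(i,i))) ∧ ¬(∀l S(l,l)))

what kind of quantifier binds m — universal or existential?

Rewrite implications/biconditionals: A → B as ¬A ∨ B.
  ¬(∀m S(m,m)) ∧ (¬(∀j ∃n (S(j,j) ∨ S(n,n))) ∨ ¬(∀i ∀q (S(q,q) ∨ S(i,i))) ∧ ¬(∀l S(l,l)))
Push ¬ through the quantifiers and connectives to reach negation normal form:
  (∃m ¬S(m,m)) ∧ ((∃j ∀n (¬S(j,j) ∧ ¬S(n,n))) ∨ (∃i ∃q (¬S(q,q) ∧ ¬S(i,i))) ∧ (∃l ¬S(l,l)))
All bound variables are already distinct, so no renaming is needed.
Extract every quantifier outward, since the variables are now distinct and don't occur free across branches:
  ∃m ∃j ∀n ∃i ∃q ∃l (¬S(m,m) ∧ (¬S(j,j) ∧ ¬S(n,n) ∨ ¬S(q,q) ∧ ¬S(i,i) ∧ ¬S(l,l)))
The quantifier ∀m sits under an odd number of negations (counting the antecedent side of each →), so it flips to ∃m.

existential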